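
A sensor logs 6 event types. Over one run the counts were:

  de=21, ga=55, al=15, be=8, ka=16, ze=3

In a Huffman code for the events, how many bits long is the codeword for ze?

Repeatedly merge the two smallest:
merge ze(3) and be(8): 11
merge 11 and al(15): 26
merge ka(16) and de(21): 37
merge 26 and 37: 63
merge ga(55) and 63: 118
The subtree containing ze is merged 4 times, so code length = 4.

4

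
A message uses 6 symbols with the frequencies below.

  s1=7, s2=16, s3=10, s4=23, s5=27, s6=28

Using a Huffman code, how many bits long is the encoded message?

272

Merge the two smallest weights repeatedly:
combine s1(7), s3(10) → 17
combine s2(16), 17 → 33
combine s4(23), s5(27) → 50
combine s6(28), 33 → 61
combine 50, 61 → 111
The encoded length is the sum of every internal node's weight: 17 + 33 + 50 + 61 + 111 = 272 bits.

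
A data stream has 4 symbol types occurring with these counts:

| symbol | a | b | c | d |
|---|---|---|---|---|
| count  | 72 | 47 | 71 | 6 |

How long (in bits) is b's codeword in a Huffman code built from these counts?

Huffman merges, smallest pair first:
d(6) + b(47) → 53
53 + c(71) → 124
a(72) + 124 → 196
b's leaf is at depth 3, giving a 3-bit codeword.

3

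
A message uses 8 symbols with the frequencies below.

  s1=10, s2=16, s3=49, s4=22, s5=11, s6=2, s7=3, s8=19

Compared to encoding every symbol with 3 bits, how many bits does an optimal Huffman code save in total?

Fixed-length: 3 bits × 132 symbols = 396 bits.
Huffman merges:
s6(2) + s7(3) → 5
5 + s1(10) → 15
s5(11) + 15 → 26
s2(16) + s8(19) → 35
s4(22) + 26 → 48
35 + 48 → 83
s3(49) + 83 → 132
Huffman total = 5 + 15 + 26 + 35 + 48 + 83 + 132 = 344 bits.
Saving = 396 − 344 = 52 bits.

52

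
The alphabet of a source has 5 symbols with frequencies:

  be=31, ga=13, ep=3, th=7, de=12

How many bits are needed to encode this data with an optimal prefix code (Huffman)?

133

Build the Huffman tree bottom-up:
combine ep(3), th(7) → 10
combine 10, de(12) → 22
combine ga(13), 22 → 35
combine be(31), 35 → 66
Total encoded bits = sum of merged weights = 10 + 22 + 35 + 66 = 133.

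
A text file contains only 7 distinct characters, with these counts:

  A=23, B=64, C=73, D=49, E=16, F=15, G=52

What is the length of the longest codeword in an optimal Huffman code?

4

Merge the two lowest-weight nodes at each step:
combine F(15), E(16) → 31
combine A(23), 31 → 54
combine D(49), G(52) → 101
combine 54, B(64) → 118
combine C(73), 101 → 174
combine 118, 174 → 292
The first pair merged (F, E) ends up deepest, at depth 4.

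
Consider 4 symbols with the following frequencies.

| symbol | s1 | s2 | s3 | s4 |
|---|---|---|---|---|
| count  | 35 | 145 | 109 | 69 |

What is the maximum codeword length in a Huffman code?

Merge the two lowest-weight nodes at each step:
combine s1(35), s4(69) → 104
combine 104, s3(109) → 213
combine s2(145), 213 → 358
The rarest symbols sit at the bottom; the longest codeword is 3 bits.

3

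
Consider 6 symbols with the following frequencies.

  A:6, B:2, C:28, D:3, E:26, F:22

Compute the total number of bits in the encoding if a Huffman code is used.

Merge the two smallest weights repeatedly:
combine B(2), D(3) → 5
combine 5, A(6) → 11
combine 11, F(22) → 33
combine E(26), C(28) → 54
combine 33, 54 → 87
The encoded length is the sum of every internal node's weight: 5 + 11 + 33 + 54 + 87 = 190 bits.

190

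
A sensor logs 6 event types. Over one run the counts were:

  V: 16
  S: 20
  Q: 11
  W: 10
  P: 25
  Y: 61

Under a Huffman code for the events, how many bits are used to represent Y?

Huffman merges, smallest pair first:
combine W(10), Q(11) → 21
combine V(16), S(20) → 36
combine 21, P(25) → 46
combine 36, 46 → 82
combine Y(61), 82 → 143
Y sits one level below the root: a 1-bit codeword.

1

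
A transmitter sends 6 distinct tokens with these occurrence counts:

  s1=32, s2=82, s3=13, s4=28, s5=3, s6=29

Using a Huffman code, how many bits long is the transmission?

413

Greedily combine the two least-frequent nodes:
s5(3) + s3(13) → 16
16 + s4(28) → 44
s6(29) + s1(32) → 61
44 + 61 → 105
s2(82) + 105 → 187
The encoded length is the sum of every internal node's weight: 16 + 44 + 61 + 105 + 187 = 413 bits.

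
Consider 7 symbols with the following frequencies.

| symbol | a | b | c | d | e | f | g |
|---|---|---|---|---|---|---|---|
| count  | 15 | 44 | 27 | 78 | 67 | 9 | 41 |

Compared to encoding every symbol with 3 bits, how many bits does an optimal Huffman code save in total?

121

Fixed-length: 3 bits × 281 symbols = 843 bits.
Huffman merges:
merge f(9) and a(15): 24
merge 24 and c(27): 51
merge g(41) and b(44): 85
merge 51 and e(67): 118
merge d(78) and 85: 163
merge 118 and 163: 281
Huffman total = 24 + 51 + 85 + 118 + 163 + 281 = 722 bits.
Saving = 843 − 722 = 121 bits.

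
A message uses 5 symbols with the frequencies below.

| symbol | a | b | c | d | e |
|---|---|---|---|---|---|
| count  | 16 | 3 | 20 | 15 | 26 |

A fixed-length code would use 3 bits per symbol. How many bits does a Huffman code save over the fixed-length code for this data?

62

Fixed-length: 3 bits × 80 symbols = 240 bits.
Huffman merges:
merge b(3) and d(15): 18
merge a(16) and 18: 34
merge c(20) and e(26): 46
merge 34 and 46: 80
Huffman total = 18 + 34 + 46 + 80 = 178 bits.
Saving = 240 − 178 = 62 bits.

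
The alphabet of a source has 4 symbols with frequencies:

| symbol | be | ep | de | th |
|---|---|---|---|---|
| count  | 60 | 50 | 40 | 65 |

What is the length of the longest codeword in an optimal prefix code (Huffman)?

Merge the two lowest-weight nodes at each step:
merge de(40) and ep(50): 90
merge be(60) and th(65): 125
merge 90 and 125: 215
The first pair merged (de, ep) ends up deepest, at depth 2.

2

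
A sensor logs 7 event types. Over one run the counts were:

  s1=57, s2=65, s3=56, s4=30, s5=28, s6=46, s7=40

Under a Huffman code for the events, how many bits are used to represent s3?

Build the tree from the bottom:
s5(28) + s4(30) → 58
s7(40) + s6(46) → 86
s3(56) + s1(57) → 113
58 + s2(65) → 123
86 + 113 → 199
123 + 199 → 322
The subtree containing s3 is merged 3 times, so code length = 3.

3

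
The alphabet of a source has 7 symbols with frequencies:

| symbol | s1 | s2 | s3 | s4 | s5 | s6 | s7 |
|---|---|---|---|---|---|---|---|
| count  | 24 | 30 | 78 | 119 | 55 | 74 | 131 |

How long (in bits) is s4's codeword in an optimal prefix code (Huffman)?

2

Huffman merges, smallest pair first:
merge s1(24) and s2(30): 54
merge 54 and s5(55): 109
merge s6(74) and s3(78): 152
merge 109 and s4(119): 228
merge s7(131) and 152: 283
merge 228 and 283: 511
The subtree containing s4 is merged 2 times, so code length = 2.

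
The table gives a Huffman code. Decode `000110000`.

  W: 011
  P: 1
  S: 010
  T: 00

Read left to right; each codeword is recognised as soon as it completes (prefix code):
  00→T | 011→W | 00→T | 00→T
Decoded message: TWTT

TWTT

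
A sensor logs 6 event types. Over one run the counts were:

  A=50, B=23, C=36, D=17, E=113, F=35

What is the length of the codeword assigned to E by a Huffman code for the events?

Build the tree from the bottom:
combine D(17), B(23) → 40
combine F(35), C(36) → 71
combine 40, A(50) → 90
combine 71, 90 → 161
combine E(113), 161 → 274
E sits one level below the root: a 1-bit codeword.

1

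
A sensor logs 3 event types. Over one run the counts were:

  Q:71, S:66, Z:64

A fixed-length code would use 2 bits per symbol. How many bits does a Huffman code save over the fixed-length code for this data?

71

Fixed-length: 2 bits × 201 symbols = 402 bits.
Huffman merges:
merge Z(64) and S(66): 130
merge Q(71) and 130: 201
Huffman total = 130 + 201 = 331 bits.
Saving = 402 − 331 = 71 bits.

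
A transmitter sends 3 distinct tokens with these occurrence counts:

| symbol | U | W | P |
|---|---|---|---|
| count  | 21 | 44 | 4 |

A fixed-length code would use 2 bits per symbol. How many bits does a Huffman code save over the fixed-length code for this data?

Fixed-length: 2 bits × 69 symbols = 138 bits.
Huffman merges:
combine P(4), U(21) → 25
combine 25, W(44) → 69
Huffman total = 25 + 69 = 94 bits.
Saving = 138 − 94 = 44 bits.

44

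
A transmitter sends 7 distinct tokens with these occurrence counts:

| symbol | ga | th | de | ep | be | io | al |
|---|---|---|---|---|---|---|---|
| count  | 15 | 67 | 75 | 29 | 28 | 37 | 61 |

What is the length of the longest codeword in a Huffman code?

Merge the two lowest-weight nodes at each step:
combine ga(15), be(28) → 43
combine ep(29), io(37) → 66
combine 43, al(61) → 104
combine 66, th(67) → 133
combine de(75), 104 → 179
combine 133, 179 → 312
Maximum depth reached is 4.

4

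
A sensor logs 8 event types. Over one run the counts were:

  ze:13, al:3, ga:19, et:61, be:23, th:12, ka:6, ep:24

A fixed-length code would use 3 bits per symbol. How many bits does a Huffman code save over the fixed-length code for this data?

60

Fixed-length: 3 bits × 161 symbols = 483 bits.
Huffman merges:
al(3) + ka(6) → 9
9 + th(12) → 21
ze(13) + ga(19) → 32
21 + be(23) → 44
ep(24) + 32 → 56
44 + 56 → 100
et(61) + 100 → 161
Huffman total = 9 + 21 + 32 + 44 + 56 + 100 + 161 = 423 bits.
Saving = 483 − 423 = 60 bits.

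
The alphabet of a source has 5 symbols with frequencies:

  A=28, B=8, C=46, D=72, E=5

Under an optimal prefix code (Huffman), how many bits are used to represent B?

Build the tree from the bottom:
E(5) + B(8) → 13
13 + A(28) → 41
41 + C(46) → 87
D(72) + 87 → 159
The subtree containing B is merged 4 times, so code length = 4.

4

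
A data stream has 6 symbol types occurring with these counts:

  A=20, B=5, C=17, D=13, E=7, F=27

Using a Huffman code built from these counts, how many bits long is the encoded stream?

215

Greedily combine the two least-frequent nodes:
combine B(5), E(7) → 12
combine 12, D(13) → 25
combine C(17), A(20) → 37
combine 25, F(27) → 52
combine 37, 52 → 89
Total encoded bits = sum of merged weights = 12 + 25 + 37 + 52 + 89 = 215.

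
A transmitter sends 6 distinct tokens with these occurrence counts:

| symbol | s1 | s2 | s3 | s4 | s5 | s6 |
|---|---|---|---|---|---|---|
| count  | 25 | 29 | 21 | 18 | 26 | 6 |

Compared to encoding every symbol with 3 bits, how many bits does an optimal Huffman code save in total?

Fixed-length: 3 bits × 125 symbols = 375 bits.
Huffman merges:
s6(6) + s4(18) → 24
s3(21) + 24 → 45
s1(25) + s5(26) → 51
s2(29) + 45 → 74
51 + 74 → 125
Huffman total = 24 + 45 + 51 + 74 + 125 = 319 bits.
Saving = 375 − 319 = 56 bits.

56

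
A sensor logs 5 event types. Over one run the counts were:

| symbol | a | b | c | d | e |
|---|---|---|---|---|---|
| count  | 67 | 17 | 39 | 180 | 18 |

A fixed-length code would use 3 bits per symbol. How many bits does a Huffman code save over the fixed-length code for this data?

392

Fixed-length: 3 bits × 321 symbols = 963 bits.
Huffman merges:
combine b(17), e(18) → 35
combine 35, c(39) → 74
combine a(67), 74 → 141
combine 141, d(180) → 321
Huffman total = 35 + 74 + 141 + 321 = 571 bits.
Saving = 963 − 571 = 392 bits.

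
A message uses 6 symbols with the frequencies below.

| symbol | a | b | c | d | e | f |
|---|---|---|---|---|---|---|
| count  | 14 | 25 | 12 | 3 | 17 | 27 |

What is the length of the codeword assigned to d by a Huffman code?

Huffman merges, smallest pair first:
combine d(3), c(12) → 15
combine a(14), 15 → 29
combine e(17), b(25) → 42
combine f(27), 29 → 56
combine 42, 56 → 98
d sits 4 levels below the root, so its codeword is 4 bits.

4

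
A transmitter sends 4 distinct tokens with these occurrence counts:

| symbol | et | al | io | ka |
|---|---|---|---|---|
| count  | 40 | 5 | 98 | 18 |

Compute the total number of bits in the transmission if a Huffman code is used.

247

Greedily combine the two least-frequent nodes:
al(5) + ka(18) → 23
23 + et(40) → 63
63 + io(98) → 161
The encoded length is the sum of every internal node's weight: 23 + 63 + 161 = 247 bits.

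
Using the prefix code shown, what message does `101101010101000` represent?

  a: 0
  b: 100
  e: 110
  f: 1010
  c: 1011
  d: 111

caffaa

Read left to right; each codeword is recognised as soon as it completes (prefix code):
  1011→c | 0→a | 1010→f | 1010→f | 0→a | 0→a
Decoded message: caffaa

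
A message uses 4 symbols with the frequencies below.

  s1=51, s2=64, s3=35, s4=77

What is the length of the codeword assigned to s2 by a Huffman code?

Huffman merges, smallest pair first:
combine s3(35), s1(51) → 86
combine s2(64), s4(77) → 141
combine 86, 141 → 227
s2 sits 2 levels below the root, so its codeword is 2 bits.

2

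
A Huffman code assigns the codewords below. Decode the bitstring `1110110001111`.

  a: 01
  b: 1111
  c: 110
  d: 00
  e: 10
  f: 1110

fcdb

Read left to right; each codeword is recognised as soon as it completes (prefix code):
  1110→f | 110→c | 00→d | 1111→b
Decoded message: fcdb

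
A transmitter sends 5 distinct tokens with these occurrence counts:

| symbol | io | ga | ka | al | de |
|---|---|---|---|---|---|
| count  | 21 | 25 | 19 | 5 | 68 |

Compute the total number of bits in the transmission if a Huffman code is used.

Build the Huffman tree bottom-up:
al(5) + ka(19) → 24
io(21) + 24 → 45
ga(25) + 45 → 70
de(68) + 70 → 138
Total encoded bits = sum of merged weights = 24 + 45 + 70 + 138 = 277.

277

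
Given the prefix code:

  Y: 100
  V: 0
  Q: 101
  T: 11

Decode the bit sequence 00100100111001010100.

Read left to right; each codeword is recognised as soon as it completes (prefix code):
  0→V | 0→V | 100→Y | 100→Y | 11→T | 100→Y | 101→Q | 0→V | 100→Y
Decoded message: VVYYTYQVY

VVYYTYQVY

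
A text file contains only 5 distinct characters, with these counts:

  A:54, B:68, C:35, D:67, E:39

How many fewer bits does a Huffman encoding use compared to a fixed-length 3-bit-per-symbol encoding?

Fixed-length: 3 bits × 263 symbols = 789 bits.
Huffman merges:
C(35) + E(39) → 74
A(54) + D(67) → 121
B(68) + 74 → 142
121 + 142 → 263
Huffman total = 74 + 121 + 142 + 263 = 600 bits.
Saving = 789 − 600 = 189 bits.

189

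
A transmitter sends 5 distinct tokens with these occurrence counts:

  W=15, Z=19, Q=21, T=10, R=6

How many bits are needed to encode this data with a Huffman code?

158

Merge the two smallest weights repeatedly:
R(6) + T(10) → 16
W(15) + 16 → 31
Z(19) + Q(21) → 40
31 + 40 → 71
Total encoded bits = sum of merged weights = 16 + 31 + 40 + 71 = 158.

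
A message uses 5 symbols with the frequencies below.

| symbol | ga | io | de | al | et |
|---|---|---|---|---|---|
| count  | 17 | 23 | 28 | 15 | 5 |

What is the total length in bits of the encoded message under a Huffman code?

196

Merge the two smallest weights repeatedly:
combine et(5), al(15) → 20
combine ga(17), 20 → 37
combine io(23), de(28) → 51
combine 37, 51 → 88
The encoded length is the sum of every internal node's weight: 20 + 37 + 51 + 88 = 196 bits.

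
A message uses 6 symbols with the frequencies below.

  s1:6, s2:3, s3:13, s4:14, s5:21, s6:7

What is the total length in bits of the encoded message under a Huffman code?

153

Build the Huffman tree bottom-up:
merge s2(3) and s1(6): 9
merge s6(7) and 9: 16
merge s3(13) and s4(14): 27
merge 16 and s5(21): 37
merge 27 and 37: 64
Each symbol's bit-cost is frequency × depth; summing gives 153 bits (equivalently 9 + 16 + 27 + 37 + 64).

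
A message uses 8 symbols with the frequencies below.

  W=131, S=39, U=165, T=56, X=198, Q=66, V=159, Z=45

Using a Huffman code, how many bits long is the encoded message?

Merge the two smallest weights repeatedly:
merge S(39) and Z(45): 84
merge T(56) and Q(66): 122
merge 84 and 122: 206
merge W(131) and V(159): 290
merge U(165) and X(198): 363
merge 206 and 290: 496
merge 363 and 496: 859
The encoded length is the sum of every internal node's weight: 84 + 122 + 206 + 290 + 363 + 496 + 859 = 2420 bits.

2420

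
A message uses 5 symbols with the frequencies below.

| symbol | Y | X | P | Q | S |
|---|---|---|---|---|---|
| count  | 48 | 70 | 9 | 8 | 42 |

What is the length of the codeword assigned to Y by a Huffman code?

2

Repeatedly merge the two smallest:
Q(8) + P(9) → 17
17 + S(42) → 59
Y(48) + 59 → 107
X(70) + 107 → 177
Y sits 2 levels below the root, so its codeword is 2 bits.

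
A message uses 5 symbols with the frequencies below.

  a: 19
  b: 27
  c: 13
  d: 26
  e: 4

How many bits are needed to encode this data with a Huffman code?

Merge the two smallest weights repeatedly:
merge e(4) and c(13): 17
merge 17 and a(19): 36
merge d(26) and b(27): 53
merge 36 and 53: 89
Each symbol's bit-cost is frequency × depth; summing gives 195 bits (equivalently 17 + 36 + 53 + 89).

195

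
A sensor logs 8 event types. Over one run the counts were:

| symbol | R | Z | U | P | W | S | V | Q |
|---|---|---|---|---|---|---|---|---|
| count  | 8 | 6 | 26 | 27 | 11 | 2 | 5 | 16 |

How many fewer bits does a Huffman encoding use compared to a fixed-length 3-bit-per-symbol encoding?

Fixed-length: 3 bits × 101 symbols = 303 bits.
Huffman merges:
S(2) + V(5) → 7
Z(6) + 7 → 13
R(8) + W(11) → 19
13 + Q(16) → 29
19 + U(26) → 45
P(27) + 29 → 56
45 + 56 → 101
Huffman total = 7 + 13 + 19 + 29 + 45 + 56 + 101 = 270 bits.
Saving = 303 − 270 = 33 bits.

33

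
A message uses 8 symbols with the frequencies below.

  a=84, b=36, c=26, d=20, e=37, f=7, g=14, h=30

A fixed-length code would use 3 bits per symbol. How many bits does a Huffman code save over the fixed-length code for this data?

Fixed-length: 3 bits × 254 symbols = 762 bits.
Huffman merges:
combine f(7), g(14) → 21
combine d(20), 21 → 41
combine c(26), h(30) → 56
combine b(36), e(37) → 73
combine 41, 56 → 97
combine 73, a(84) → 157
combine 97, 157 → 254
Huffman total = 21 + 41 + 56 + 73 + 97 + 157 + 254 = 699 bits.
Saving = 762 − 699 = 63 bits.

63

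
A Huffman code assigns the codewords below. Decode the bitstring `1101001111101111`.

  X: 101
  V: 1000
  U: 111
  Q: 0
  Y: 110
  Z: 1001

Read left to right; each codeword is recognised as soon as it completes (prefix code):
  110→Y | 1001→Z | 111→U | 101→X | 111→U
Decoded message: YZUXU

YZUXU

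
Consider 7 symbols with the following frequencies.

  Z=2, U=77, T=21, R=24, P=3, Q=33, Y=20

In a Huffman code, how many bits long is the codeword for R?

3

Build the tree from the bottom:
Z(2) + P(3) → 5
5 + Y(20) → 25
T(21) + R(24) → 45
25 + Q(33) → 58
45 + 58 → 103
U(77) + 103 → 180
The subtree containing R is merged 3 times, so code length = 3.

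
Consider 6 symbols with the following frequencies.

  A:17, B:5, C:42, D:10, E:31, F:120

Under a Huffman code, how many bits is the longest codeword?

Merge the two lowest-weight nodes at each step:
merge B(5) and D(10): 15
merge 15 and A(17): 32
merge E(31) and 32: 63
merge C(42) and 63: 105
merge 105 and F(120): 225
The rarest symbols sit at the bottom; the longest codeword is 5 bits.

5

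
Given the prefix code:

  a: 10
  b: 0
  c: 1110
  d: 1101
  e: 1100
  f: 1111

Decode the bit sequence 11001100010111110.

Read left to right; each codeword is recognised as soon as it completes (prefix code):
  1100→e | 1100→e | 0→b | 10→a | 1111→f | 10→a
Decoded message: eebafa

eebafa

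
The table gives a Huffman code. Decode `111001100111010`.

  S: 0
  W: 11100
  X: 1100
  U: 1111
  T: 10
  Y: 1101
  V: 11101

WXVS

Read left to right; each codeword is recognised as soon as it completes (prefix code):
  11100→W | 1100→X | 11101→V | 0→S
Decoded message: WXVS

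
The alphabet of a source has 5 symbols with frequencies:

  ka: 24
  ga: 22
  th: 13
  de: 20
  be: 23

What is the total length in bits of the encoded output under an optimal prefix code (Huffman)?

Build the Huffman tree bottom-up:
combine th(13), de(20) → 33
combine ga(22), be(23) → 45
combine ka(24), 33 → 57
combine 45, 57 → 102
Total encoded bits = sum of merged weights = 33 + 45 + 57 + 102 = 237.

237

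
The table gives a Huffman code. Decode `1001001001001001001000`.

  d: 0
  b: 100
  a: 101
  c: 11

bbbbbbbd

Read left to right; each codeword is recognised as soon as it completes (prefix code):
  100→b | 100→b | 100→b | 100→b | 100→b | 100→b | 100→b | 0→d
Decoded message: bbbbbbbd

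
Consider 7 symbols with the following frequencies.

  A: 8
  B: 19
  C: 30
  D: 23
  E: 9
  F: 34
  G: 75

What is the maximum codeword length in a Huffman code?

Merge the two lowest-weight nodes at each step:
A(8) + E(9) → 17
17 + B(19) → 36
D(23) + C(30) → 53
F(34) + 36 → 70
53 + 70 → 123
G(75) + 123 → 198
The rarest symbols sit at the bottom; the longest codeword is 5 bits.

5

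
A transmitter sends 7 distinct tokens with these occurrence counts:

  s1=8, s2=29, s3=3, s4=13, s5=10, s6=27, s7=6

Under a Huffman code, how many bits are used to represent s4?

Repeatedly merge the two smallest:
combine s3(3), s7(6) → 9
combine s1(8), 9 → 17
combine s5(10), s4(13) → 23
combine 17, 23 → 40
combine s6(27), s2(29) → 56
combine 40, 56 → 96
The subtree containing s4 is merged 3 times, so code length = 3.

3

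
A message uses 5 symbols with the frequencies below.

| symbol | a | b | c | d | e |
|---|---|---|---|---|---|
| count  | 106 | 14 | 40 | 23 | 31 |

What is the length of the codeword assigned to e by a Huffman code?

Huffman merges, smallest pair first:
b(14) + d(23) → 37
e(31) + 37 → 68
c(40) + 68 → 108
a(106) + 108 → 214
e sits 3 levels below the root, so its codeword is 3 bits.

3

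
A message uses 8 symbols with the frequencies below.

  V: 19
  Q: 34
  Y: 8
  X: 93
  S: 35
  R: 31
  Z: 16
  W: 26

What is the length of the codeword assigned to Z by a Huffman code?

4

Build the tree from the bottom:
combine Y(8), Z(16) → 24
combine V(19), 24 → 43
combine W(26), R(31) → 57
combine Q(34), S(35) → 69
combine 43, 57 → 100
combine 69, X(93) → 162
combine 100, 162 → 262
Z sits 4 levels below the root, so its codeword is 4 bits.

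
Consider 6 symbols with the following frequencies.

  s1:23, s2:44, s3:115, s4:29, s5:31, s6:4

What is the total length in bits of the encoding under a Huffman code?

Merge the two smallest weights repeatedly:
merge s6(4) and s1(23): 27
merge 27 and s4(29): 56
merge s5(31) and s2(44): 75
merge 56 and 75: 131
merge s3(115) and 131: 246
Total encoded bits = sum of merged weights = 27 + 56 + 75 + 131 + 246 = 535.

535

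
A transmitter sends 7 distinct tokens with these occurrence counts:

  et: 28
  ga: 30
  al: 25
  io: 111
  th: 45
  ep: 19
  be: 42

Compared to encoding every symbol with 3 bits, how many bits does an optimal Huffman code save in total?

120

Fixed-length: 3 bits × 300 symbols = 900 bits.
Huffman merges:
ep(19) + al(25) → 44
et(28) + ga(30) → 58
be(42) + 44 → 86
th(45) + 58 → 103
86 + 103 → 189
io(111) + 189 → 300
Huffman total = 44 + 58 + 86 + 103 + 189 + 300 = 780 bits.
Saving = 900 − 780 = 120 bits.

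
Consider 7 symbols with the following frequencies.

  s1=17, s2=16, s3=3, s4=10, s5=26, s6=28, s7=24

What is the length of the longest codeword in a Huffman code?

4

Merge the two lowest-weight nodes at each step:
s3(3) + s4(10) → 13
13 + s2(16) → 29
s1(17) + s7(24) → 41
s5(26) + s6(28) → 54
29 + 41 → 70
54 + 70 → 124
Maximum depth reached is 4.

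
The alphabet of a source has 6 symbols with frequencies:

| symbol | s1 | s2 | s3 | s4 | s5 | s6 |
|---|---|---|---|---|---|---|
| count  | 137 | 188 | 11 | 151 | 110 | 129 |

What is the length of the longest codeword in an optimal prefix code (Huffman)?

4

Merge the two lowest-weight nodes at each step:
s3(11) + s5(110) → 121
121 + s6(129) → 250
s1(137) + s4(151) → 288
s2(188) + 250 → 438
288 + 438 → 726
Maximum depth reached is 4.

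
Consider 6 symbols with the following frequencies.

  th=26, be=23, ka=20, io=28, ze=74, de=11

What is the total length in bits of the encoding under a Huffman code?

429

Build the Huffman tree bottom-up:
de(11) + ka(20) → 31
be(23) + th(26) → 49
io(28) + 31 → 59
49 + 59 → 108
ze(74) + 108 → 182
The encoded length is the sum of every internal node's weight: 31 + 49 + 59 + 108 + 182 = 429 bits.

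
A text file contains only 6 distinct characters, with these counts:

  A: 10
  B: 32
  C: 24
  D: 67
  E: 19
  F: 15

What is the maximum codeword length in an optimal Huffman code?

Merge the two lowest-weight nodes at each step:
merge A(10) and F(15): 25
merge E(19) and C(24): 43
merge 25 and B(32): 57
merge 43 and 57: 100
merge D(67) and 100: 167
Maximum depth reached is 4.

4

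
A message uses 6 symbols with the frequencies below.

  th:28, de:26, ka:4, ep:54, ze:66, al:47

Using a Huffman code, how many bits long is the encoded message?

Merge the two smallest weights repeatedly:
combine ka(4), de(26) → 30
combine th(28), 30 → 58
combine al(47), ep(54) → 101
combine 58, ze(66) → 124
combine 101, 124 → 225
The encoded length is the sum of every internal node's weight: 30 + 58 + 101 + 124 + 225 = 538 bits.

538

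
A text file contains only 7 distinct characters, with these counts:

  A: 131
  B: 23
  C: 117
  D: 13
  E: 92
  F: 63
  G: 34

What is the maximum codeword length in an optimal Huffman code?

5

Merge the two lowest-weight nodes at each step:
merge D(13) and B(23): 36
merge G(34) and 36: 70
merge F(63) and 70: 133
merge E(92) and C(117): 209
merge A(131) and 133: 264
merge 209 and 264: 473
The first pair merged (D, B) ends up deepest, at depth 5.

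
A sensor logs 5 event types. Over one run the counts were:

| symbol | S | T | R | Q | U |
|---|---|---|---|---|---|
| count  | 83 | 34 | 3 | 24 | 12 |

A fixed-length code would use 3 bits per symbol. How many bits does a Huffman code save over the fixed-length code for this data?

185

Fixed-length: 3 bits × 156 symbols = 468 bits.
Huffman merges:
R(3) + U(12) → 15
15 + Q(24) → 39
T(34) + 39 → 73
73 + S(83) → 156
Huffman total = 15 + 39 + 73 + 156 = 283 bits.
Saving = 468 − 283 = 185 bits.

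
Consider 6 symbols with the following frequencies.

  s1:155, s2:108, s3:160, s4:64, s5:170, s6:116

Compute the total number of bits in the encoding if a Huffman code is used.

Greedily combine the two least-frequent nodes:
merge s4(64) and s2(108): 172
merge s6(116) and s1(155): 271
merge s3(160) and s5(170): 330
merge 172 and 271: 443
merge 330 and 443: 773
Total encoded bits = sum of merged weights = 172 + 271 + 330 + 443 + 773 = 1989.

1989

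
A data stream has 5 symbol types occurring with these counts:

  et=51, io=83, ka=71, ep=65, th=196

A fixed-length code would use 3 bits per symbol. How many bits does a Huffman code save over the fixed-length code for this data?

Fixed-length: 3 bits × 466 symbols = 1398 bits.
Huffman merges:
et(51) + ep(65) → 116
ka(71) + io(83) → 154
116 + 154 → 270
th(196) + 270 → 466
Huffman total = 116 + 154 + 270 + 466 = 1006 bits.
Saving = 1398 − 1006 = 392 bits.

392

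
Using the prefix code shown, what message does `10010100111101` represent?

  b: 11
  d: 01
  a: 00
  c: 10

Read left to right; each codeword is recognised as soon as it completes (prefix code):
  10→c | 01→d | 01→d | 00→a | 11→b | 11→b | 01→d
Decoded message: cddabbd

cddabbd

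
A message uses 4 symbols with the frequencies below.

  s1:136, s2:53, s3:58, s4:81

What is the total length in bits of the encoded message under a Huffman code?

631

Greedily combine the two least-frequent nodes:
merge s2(53) and s3(58): 111
merge s4(81) and 111: 192
merge s1(136) and 192: 328
Each symbol's bit-cost is frequency × depth; summing gives 631 bits (equivalently 111 + 192 + 328).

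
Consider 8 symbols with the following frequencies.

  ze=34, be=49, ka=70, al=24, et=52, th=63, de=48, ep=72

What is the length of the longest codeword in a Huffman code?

Merge the two lowest-weight nodes at each step:
al(24) + ze(34) → 58
de(48) + be(49) → 97
et(52) + 58 → 110
th(63) + ka(70) → 133
ep(72) + 97 → 169
110 + 133 → 243
169 + 243 → 412
Maximum depth reached is 4.

4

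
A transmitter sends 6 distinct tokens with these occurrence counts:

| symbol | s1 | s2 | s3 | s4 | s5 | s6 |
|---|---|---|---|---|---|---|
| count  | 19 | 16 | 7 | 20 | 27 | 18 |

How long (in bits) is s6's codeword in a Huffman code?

3

Huffman merges, smallest pair first:
merge s3(7) and s2(16): 23
merge s6(18) and s1(19): 37
merge s4(20) and 23: 43
merge s5(27) and 37: 64
merge 43 and 64: 107
s6 sits 3 levels below the root, so its codeword is 3 bits.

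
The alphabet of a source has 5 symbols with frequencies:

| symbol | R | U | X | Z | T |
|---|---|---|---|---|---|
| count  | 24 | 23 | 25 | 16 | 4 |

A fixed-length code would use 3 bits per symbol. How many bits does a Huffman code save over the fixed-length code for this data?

Fixed-length: 3 bits × 92 symbols = 276 bits.
Huffman merges:
merge T(4) and Z(16): 20
merge 20 and U(23): 43
merge R(24) and X(25): 49
merge 43 and 49: 92
Huffman total = 20 + 43 + 49 + 92 = 204 bits.
Saving = 276 − 204 = 72 bits.

72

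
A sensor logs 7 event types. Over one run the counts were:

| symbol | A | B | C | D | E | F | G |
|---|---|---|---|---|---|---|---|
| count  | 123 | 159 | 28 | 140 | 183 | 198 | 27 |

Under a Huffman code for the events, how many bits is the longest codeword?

4

Merge the two lowest-weight nodes at each step:
G(27) + C(28) → 55
55 + A(123) → 178
D(140) + B(159) → 299
178 + E(183) → 361
F(198) + 299 → 497
361 + 497 → 858
The rarest symbols sit at the bottom; the longest codeword is 4 bits.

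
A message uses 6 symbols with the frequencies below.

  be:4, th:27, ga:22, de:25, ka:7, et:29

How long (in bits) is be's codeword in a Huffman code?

4

Build the tree from the bottom:
merge be(4) and ka(7): 11
merge 11 and ga(22): 33
merge de(25) and th(27): 52
merge et(29) and 33: 62
merge 52 and 62: 114
be's leaf is at depth 4, giving a 4-bit codeword.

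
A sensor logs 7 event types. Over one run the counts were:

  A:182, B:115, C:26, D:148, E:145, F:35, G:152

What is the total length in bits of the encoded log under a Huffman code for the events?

Merge the two smallest weights repeatedly:
C(26) + F(35) → 61
61 + B(115) → 176
E(145) + D(148) → 293
G(152) + 176 → 328
A(182) + 293 → 475
328 + 475 → 803
The encoded length is the sum of every internal node's weight: 61 + 176 + 293 + 328 + 475 + 803 = 2136 bits.

2136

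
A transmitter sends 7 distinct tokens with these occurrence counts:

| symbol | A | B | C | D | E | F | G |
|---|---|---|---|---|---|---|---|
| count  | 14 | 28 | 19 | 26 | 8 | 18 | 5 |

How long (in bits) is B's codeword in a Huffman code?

Repeatedly merge the two smallest:
combine G(5), E(8) → 13
combine 13, A(14) → 27
combine F(18), C(19) → 37
combine D(26), 27 → 53
combine B(28), 37 → 65
combine 53, 65 → 118
B sits 2 levels below the root, so its codeword is 2 bits.

2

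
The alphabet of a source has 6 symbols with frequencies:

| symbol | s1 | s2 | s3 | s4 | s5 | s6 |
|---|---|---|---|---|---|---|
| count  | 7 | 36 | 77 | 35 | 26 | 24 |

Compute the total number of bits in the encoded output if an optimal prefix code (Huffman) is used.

Greedily combine the two least-frequent nodes:
combine s1(7), s6(24) → 31
combine s5(26), 31 → 57
combine s4(35), s2(36) → 71
combine 57, 71 → 128
combine s3(77), 128 → 205
The encoded length is the sum of every internal node's weight: 31 + 57 + 71 + 128 + 205 = 492 bits.

492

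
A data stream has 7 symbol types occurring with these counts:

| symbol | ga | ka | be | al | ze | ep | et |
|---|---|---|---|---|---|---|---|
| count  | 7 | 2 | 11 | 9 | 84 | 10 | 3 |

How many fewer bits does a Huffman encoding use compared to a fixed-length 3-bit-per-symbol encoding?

151

Fixed-length: 3 bits × 126 symbols = 378 bits.
Huffman merges:
merge ka(2) and et(3): 5
merge 5 and ga(7): 12
merge al(9) and ep(10): 19
merge be(11) and 12: 23
merge 19 and 23: 42
merge 42 and ze(84): 126
Huffman total = 5 + 12 + 19 + 23 + 42 + 126 = 227 bits.
Saving = 378 − 227 = 151 bits.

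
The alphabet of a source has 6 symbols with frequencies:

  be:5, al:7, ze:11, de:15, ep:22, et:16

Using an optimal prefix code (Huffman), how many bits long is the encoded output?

187

Build the Huffman tree bottom-up:
be(5) + al(7) → 12
ze(11) + 12 → 23
de(15) + et(16) → 31
ep(22) + 23 → 45
31 + 45 → 76
Each symbol's bit-cost is frequency × depth; summing gives 187 bits (equivalently 12 + 23 + 31 + 45 + 76).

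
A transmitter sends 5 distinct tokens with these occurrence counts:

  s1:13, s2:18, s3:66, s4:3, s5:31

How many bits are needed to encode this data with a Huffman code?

Greedily combine the two least-frequent nodes:
merge s4(3) and s1(13): 16
merge 16 and s2(18): 34
merge s5(31) and 34: 65
merge 65 and s3(66): 131
The encoded length is the sum of every internal node's weight: 16 + 34 + 65 + 131 = 246 bits.

246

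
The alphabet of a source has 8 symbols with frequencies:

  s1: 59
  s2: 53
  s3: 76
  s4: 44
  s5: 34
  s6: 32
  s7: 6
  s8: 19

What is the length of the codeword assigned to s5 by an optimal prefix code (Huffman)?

3

Huffman merges, smallest pair first:
combine s7(6), s8(19) → 25
combine 25, s6(32) → 57
combine s5(34), s4(44) → 78
combine s2(53), 57 → 110
combine s1(59), s3(76) → 135
combine 78, 110 → 188
combine 135, 188 → 323
s5 sits 3 levels below the root, so its codeword is 3 bits.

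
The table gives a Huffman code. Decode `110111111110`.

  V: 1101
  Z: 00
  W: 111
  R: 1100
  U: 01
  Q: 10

Read left to right; each codeword is recognised as soon as it completes (prefix code):
  1101→V | 111→W | 111→W | 10→Q
Decoded message: VWWQ

VWWQ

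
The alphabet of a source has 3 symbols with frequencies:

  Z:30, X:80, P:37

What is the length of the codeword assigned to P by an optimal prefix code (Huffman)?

Build the tree from the bottom:
combine Z(30), P(37) → 67
combine 67, X(80) → 147
P's leaf is at depth 2, giving a 2-bit codeword.

2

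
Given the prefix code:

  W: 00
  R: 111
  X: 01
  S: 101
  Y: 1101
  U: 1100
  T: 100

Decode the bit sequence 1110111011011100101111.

RXYSUSR

Read left to right; each codeword is recognised as soon as it completes (prefix code):
  111→R | 01→X | 1101→Y | 101→S | 1100→U | 101→S | 111→R
Decoded message: RXYSUSR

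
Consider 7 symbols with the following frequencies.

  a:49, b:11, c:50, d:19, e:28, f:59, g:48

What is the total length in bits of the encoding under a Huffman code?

713

Build the Huffman tree bottom-up:
merge b(11) and d(19): 30
merge e(28) and 30: 58
merge g(48) and a(49): 97
merge c(50) and 58: 108
merge f(59) and 97: 156
merge 108 and 156: 264
Total encoded bits = sum of merged weights = 30 + 58 + 97 + 108 + 156 + 264 = 713.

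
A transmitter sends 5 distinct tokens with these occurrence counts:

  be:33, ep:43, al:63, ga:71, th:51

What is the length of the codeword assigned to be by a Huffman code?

3

Huffman merges, smallest pair first:
be(33) + ep(43) → 76
th(51) + al(63) → 114
ga(71) + 76 → 147
114 + 147 → 261
be sits 3 levels below the root, so its codeword is 3 bits.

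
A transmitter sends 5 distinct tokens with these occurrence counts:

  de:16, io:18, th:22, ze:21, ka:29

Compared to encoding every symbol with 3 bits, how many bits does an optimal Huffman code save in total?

72

Fixed-length: 3 bits × 106 symbols = 318 bits.
Huffman merges:
combine de(16), io(18) → 34
combine ze(21), th(22) → 43
combine ka(29), 34 → 63
combine 43, 63 → 106
Huffman total = 34 + 43 + 63 + 106 = 246 bits.
Saving = 318 − 246 = 72 bits.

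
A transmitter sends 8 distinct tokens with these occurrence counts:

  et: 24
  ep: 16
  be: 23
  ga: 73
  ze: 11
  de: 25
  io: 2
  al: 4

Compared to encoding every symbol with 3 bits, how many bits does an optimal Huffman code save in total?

90

Fixed-length: 3 bits × 178 symbols = 534 bits.
Huffman merges:
merge io(2) and al(4): 6
merge 6 and ze(11): 17
merge ep(16) and 17: 33
merge be(23) and et(24): 47
merge de(25) and 33: 58
merge 47 and 58: 105
merge ga(73) and 105: 178
Huffman total = 6 + 17 + 33 + 47 + 58 + 105 + 178 = 444 bits.
Saving = 534 − 444 = 90 bits.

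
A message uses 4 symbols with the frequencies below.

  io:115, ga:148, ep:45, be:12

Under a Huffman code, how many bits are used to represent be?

3

Repeatedly merge the two smallest:
merge be(12) and ep(45): 57
merge 57 and io(115): 172
merge ga(148) and 172: 320
be sits 3 levels below the root, so its codeword is 3 bits.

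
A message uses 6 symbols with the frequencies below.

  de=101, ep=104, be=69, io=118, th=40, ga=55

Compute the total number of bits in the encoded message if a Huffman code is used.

1233

Build the Huffman tree bottom-up:
th(40) + ga(55) → 95
be(69) + 95 → 164
de(101) + ep(104) → 205
io(118) + 164 → 282
205 + 282 → 487
Total encoded bits = sum of merged weights = 95 + 164 + 205 + 282 + 487 = 1233.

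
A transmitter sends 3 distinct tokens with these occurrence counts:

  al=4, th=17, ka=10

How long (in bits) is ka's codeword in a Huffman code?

2

Repeatedly merge the two smallest:
combine al(4), ka(10) → 14
combine 14, th(17) → 31
The subtree containing ka is merged 2 times, so code length = 2.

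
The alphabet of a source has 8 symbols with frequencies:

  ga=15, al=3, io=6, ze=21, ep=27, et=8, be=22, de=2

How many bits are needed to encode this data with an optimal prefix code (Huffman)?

Greedily combine the two least-frequent nodes:
combine de(2), al(3) → 5
combine 5, io(6) → 11
combine et(8), 11 → 19
combine ga(15), 19 → 34
combine ze(21), be(22) → 43
combine ep(27), 34 → 61
combine 43, 61 → 104
Each symbol's bit-cost is frequency × depth; summing gives 277 bits (equivalently 5 + 11 + 19 + 34 + 43 + 61 + 104).

277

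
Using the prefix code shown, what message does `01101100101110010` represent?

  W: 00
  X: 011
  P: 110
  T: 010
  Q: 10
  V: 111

Read left to right; each codeword is recognised as soon as it completes (prefix code):
  011→X | 011→X | 00→W | 10→Q | 111→V | 00→W | 10→Q
Decoded message: XXWQVWQ

XXWQVWQ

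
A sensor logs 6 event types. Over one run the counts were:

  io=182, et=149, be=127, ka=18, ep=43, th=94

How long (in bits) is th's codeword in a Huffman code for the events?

3

Huffman merges, smallest pair first:
merge ka(18) and ep(43): 61
merge 61 and th(94): 155
merge be(127) and et(149): 276
merge 155 and io(182): 337
merge 276 and 337: 613
th sits 3 levels below the root, so its codeword is 3 bits.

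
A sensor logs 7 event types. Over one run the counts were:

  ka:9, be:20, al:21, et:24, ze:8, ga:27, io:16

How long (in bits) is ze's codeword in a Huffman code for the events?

4

Repeatedly merge the two smallest:
merge ze(8) and ka(9): 17
merge io(16) and 17: 33
merge be(20) and al(21): 41
merge et(24) and ga(27): 51
merge 33 and 41: 74
merge 51 and 74: 125
The subtree containing ze is merged 4 times, so code length = 4.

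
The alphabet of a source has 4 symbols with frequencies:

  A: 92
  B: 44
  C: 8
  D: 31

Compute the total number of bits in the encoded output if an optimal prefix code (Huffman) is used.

Greedily combine the two least-frequent nodes:
C(8) + D(31) → 39
39 + B(44) → 83
83 + A(92) → 175
Total encoded bits = sum of merged weights = 39 + 83 + 175 = 297.

297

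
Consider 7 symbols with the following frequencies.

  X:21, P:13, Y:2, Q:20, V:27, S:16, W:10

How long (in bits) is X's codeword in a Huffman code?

Huffman merges, smallest pair first:
merge Y(2) and W(10): 12
merge 12 and P(13): 25
merge S(16) and Q(20): 36
merge X(21) and 25: 46
merge V(27) and 36: 63
merge 46 and 63: 109
X's leaf is at depth 2, giving a 2-bit codeword.

2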